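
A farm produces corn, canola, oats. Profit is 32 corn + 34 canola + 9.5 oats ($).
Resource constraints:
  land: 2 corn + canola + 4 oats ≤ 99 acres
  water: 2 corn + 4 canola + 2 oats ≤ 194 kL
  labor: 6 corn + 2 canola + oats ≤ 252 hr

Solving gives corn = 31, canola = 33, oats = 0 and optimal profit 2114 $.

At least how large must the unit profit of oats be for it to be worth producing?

At the optimum: land uses 95 of 99 (slack = 4); water uses 194 of 194 (binding); labor uses 252 of 252 (binding).
By complementary slackness, y = 0 for the non-binding constraint.
The binding rows give the dual system: 2·y_water + 6·y_labor = 32 and 4·y_water + 2·y_labor = 34.
This yields shadow prices y_water = 7, y_labor = 3.
oats enters the basis when its profit ≥ yᵀa₃ = 7·2 + 3·1 = 17.

17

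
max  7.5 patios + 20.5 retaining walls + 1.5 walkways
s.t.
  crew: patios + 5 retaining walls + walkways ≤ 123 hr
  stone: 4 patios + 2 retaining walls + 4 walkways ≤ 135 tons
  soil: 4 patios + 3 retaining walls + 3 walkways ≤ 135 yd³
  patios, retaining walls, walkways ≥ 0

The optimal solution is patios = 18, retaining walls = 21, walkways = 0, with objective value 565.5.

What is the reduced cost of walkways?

Binding: crew and soil. Non-binding: stone (21 unused).
By complementary slackness, y = 0 for the non-binding constraint.
From A_Bᵀ y = c: 1·y_crew + 4·y_soil = 7.5; 5·y_crew + 3·y_soil = 20.5.
Solving: y_crew = 3.5, y_soil = 1.
Reduced cost of walkways: c₃ − yᵀa₃ = 1.5 − (3.5·1 + 1·3) = 1.5 − 6.5 = -5.

-5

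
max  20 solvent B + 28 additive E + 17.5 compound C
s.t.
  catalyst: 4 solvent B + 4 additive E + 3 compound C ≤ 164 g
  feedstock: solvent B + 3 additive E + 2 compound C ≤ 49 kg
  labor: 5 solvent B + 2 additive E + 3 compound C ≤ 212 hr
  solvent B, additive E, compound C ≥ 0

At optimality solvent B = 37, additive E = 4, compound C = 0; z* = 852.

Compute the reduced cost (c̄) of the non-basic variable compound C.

-2.5

Binding: catalyst and feedstock. Non-binding: labor (19 unused).
Since labor is not tight, its dual is 0.
The binding rows give the dual system: 4·y_catalyst + 1·y_feedstock = 20 and 4·y_catalyst + 3·y_feedstock = 28.
This yields shadow prices y_catalyst = 4, y_feedstock = 4.
Reduced cost of compound C: c₃ − yᵀa₃ = 17.5 − (4·3 + 4·2) = 17.5 − 20 = -2.5.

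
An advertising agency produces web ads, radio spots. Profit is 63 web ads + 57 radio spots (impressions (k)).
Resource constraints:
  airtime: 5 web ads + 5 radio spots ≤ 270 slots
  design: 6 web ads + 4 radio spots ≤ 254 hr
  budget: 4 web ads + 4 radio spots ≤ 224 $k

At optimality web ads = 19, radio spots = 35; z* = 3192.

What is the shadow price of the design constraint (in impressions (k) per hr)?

Check each constraint at x*: airtime 270/270 (tight); design 254/254 (tight); budget 216/224 (slack 8).
Since budget is not tight, its dual is 0.
From A_Bᵀ y = c: 5·y_airtime + 6·y_design = 63; 5·y_airtime + 4·y_design = 57.
→ y_airtime = 9 and y_design = 3.
Shadow price of design = 3.

3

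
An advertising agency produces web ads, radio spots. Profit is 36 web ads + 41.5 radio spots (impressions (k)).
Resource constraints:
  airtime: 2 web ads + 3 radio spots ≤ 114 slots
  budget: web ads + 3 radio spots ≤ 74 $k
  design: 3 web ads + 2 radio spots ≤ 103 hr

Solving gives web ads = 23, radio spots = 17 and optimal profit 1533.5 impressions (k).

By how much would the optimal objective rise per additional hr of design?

Check each constraint at x*: airtime 97/114 (slack 17); budget 74/74 (tight); design 103/103 (tight).
Since airtime is not tight, its dual is 0.
Dual feasibility on the basic columns requires 1·y_budget + 3·y_design = 36, 3·y_budget + 2·y_design = 41.5.
This yields shadow prices y_budget = 7.5, y_design = 9.5.
Shadow price of design = 9.5.

9.5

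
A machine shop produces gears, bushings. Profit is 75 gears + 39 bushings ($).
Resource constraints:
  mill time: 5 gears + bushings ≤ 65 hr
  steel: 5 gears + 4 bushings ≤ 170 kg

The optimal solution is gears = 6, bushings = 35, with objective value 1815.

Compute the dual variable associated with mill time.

7

Check each constraint at x*: mill time 65/65 (tight); steel 170/170 (tight).
From A_Bᵀ y = c: 5·y_mill time + 5·y_steel = 75; 1·y_mill time + 4·y_steel = 39.
This yields shadow prices y_mill time = 7, y_steel = 8.
Shadow price of mill time = 7.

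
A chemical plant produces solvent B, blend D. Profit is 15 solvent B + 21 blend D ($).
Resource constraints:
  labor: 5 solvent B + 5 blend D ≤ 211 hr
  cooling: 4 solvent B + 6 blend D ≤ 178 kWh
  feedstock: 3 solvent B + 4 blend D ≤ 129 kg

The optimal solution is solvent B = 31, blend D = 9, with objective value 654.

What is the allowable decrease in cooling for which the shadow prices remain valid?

4.4

Binding constraints: cooling, feedstock. The basis is B = [[4,6],[3,4]] with det -2.
Per unit decrease in cooling, x* moves by d = (2, -1.5).
The basis stays optimal until labor becomes binding; allowable decrease = 4.4 kWh.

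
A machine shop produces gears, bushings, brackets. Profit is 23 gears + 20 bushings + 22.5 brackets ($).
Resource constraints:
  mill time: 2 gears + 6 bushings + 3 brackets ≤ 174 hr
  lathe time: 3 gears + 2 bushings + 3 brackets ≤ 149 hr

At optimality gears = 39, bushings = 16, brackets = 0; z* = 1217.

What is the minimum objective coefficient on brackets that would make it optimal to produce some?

24

Check each constraint at x*: mill time 174/174 (tight); lathe time 149/149 (tight).
The binding rows give the dual system: 2·y_mill time + 3·y_lathe time = 23 and 6·y_mill time + 2·y_lathe time = 20.
This yields shadow prices y_mill time = 1, y_lathe time = 7.
brackets enters the basis when its profit ≥ yᵀa₃ = 1·3 + 7·3 = 24.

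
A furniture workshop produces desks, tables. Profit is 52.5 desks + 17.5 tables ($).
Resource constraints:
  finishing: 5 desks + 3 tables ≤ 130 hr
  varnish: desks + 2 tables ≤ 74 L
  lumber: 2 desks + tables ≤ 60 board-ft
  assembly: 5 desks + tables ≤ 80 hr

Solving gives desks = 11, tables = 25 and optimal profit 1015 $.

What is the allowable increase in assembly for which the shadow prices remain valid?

Binding constraints: finishing, assembly. The basis is B = [[5,3],[5,1]] with det -10.
Per unit increase in assembly, x* moves by d = (0.3, -0.5).
The basis stays optimal until tables reaches 0; allowable increase = 50 hr.

50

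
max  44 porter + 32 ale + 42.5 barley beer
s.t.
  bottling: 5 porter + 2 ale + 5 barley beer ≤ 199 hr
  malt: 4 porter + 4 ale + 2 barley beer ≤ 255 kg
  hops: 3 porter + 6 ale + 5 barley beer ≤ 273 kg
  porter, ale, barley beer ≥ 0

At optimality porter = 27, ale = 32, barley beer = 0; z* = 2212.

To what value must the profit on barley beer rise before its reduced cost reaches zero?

50

Check each constraint at x*: bottling 199/199 (tight); malt 236/255 (slack 19); hops 273/273 (tight).
Slack constraints have shadow price 0 (complementary slackness).
The binding rows give the dual system: 5·y_bottling + 3·y_hops = 44 and 2·y_bottling + 6·y_hops = 32.
This yields shadow prices y_bottling = 7, y_hops = 3.
barley beer enters the basis when its profit ≥ yᵀa₃ = 7·5 + 3·5 = 50.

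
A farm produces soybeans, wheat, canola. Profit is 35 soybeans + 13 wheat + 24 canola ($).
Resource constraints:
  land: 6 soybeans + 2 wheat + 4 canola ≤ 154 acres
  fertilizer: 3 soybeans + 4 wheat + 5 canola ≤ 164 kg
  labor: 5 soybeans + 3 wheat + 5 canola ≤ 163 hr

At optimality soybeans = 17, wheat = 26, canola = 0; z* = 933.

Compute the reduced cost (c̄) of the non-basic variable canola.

Check each constraint at x*: land 154/154 (tight); fertilizer 155/164 (slack 9); labor 163/163 (tight).
Slack constraints have shadow price 0 (complementary slackness).
From A_Bᵀ y = c: 6·y_land + 5·y_labor = 35; 2·y_land + 3·y_labor = 13.
This yields shadow prices y_land = 5, y_labor = 1.
Reduced cost of canola: c₃ − yᵀa₃ = 24 − (5·4 + 1·5) = 24 − 25 = -1.

-1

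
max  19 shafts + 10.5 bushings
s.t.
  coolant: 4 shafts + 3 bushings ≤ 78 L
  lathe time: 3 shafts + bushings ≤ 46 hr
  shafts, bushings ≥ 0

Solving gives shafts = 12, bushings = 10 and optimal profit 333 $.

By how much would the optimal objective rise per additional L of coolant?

2.5

Check each constraint at x*: coolant 78/78 (tight); lathe time 46/46 (tight).
The binding rows give the dual system: 4·y_coolant + 3·y_lathe time = 19 and 3·y_coolant + 1·y_lathe time = 10.5.
→ y_coolant = 2.5 and y_lathe time = 3.
Shadow price of coolant = 2.5.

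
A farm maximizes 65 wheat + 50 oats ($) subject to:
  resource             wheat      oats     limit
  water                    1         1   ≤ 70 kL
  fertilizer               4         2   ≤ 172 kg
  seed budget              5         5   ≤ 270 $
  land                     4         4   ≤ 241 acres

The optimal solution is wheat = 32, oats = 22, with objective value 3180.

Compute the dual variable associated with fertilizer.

7.5

Check each constraint at x*: water 54/70 (slack 16); fertilizer 172/172 (tight); seed budget 270/270 (tight); land 216/241 (slack 25).
By complementary slackness, y = 0 for the non-binding constraints.
From A_Bᵀ y = c: 4·y_fertilizer + 5·y_seed budget = 65; 2·y_fertilizer + 5·y_seed budget = 50.
→ y_fertilizer = 7.5 and y_seed budget = 7.
Shadow price of fertilizer = 7.5.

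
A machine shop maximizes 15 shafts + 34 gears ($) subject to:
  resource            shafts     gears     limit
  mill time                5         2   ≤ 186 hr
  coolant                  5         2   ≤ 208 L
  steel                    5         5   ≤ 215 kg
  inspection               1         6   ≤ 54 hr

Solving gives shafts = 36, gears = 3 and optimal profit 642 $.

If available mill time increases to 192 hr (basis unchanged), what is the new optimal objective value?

At the optimum: mill time uses 186 of 186 (binding); coolant uses 186 of 208 (slack = 22); steel uses 195 of 215 (slack = 20); inspection uses 54 of 54 (binding).
Since coolant, steel are not tight, their duals are 0.
Dual feasibility on the basic columns requires 5·y_mill time + 1·y_inspection = 15, 2·y_mill time + 6·y_inspection = 34.
This yields shadow prices y_mill time = 2, y_inspection = 5.
Δz = y_mill time·Δb = 2 × (6) = 12, so new z* = 642 + 12 = 654.

654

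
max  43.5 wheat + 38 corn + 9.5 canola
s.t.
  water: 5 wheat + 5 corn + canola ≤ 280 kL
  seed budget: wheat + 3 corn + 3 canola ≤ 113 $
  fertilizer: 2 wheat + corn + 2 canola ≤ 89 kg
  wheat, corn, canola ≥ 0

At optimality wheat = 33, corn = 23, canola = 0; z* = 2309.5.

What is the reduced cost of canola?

Binding: water and fertilizer. Non-binding: seed budget (11 unused).
By complementary slackness, y = 0 for the non-binding constraint.
Dual feasibility on the basic columns requires 5·y_water + 2·y_fertilizer = 43.5, 5·y_water + 1·y_fertilizer = 38.
Solving: y_water = 6.5, y_fertilizer = 5.5.
Reduced cost of canola: c₃ − yᵀa₃ = 9.5 − (6.5·1 + 5.5·2) = 9.5 − 17.5 = -8.

-8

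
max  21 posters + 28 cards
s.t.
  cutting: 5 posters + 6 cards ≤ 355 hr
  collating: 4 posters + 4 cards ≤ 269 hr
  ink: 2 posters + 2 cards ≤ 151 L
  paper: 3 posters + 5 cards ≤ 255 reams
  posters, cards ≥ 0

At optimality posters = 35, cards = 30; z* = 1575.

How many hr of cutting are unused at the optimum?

0

cutting used = 5·35 + 6·30 = 355; slack = 355 − 355 = 0.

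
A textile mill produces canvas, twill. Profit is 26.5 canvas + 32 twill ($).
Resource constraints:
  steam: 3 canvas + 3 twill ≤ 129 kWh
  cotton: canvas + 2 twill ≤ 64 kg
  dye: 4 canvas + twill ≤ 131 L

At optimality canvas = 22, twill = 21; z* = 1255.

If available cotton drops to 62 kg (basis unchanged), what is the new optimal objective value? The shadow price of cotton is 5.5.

1244

Δb = -2, so new z* = 1255 + (5.5)·(-2) = 1255 − 11 = 1244.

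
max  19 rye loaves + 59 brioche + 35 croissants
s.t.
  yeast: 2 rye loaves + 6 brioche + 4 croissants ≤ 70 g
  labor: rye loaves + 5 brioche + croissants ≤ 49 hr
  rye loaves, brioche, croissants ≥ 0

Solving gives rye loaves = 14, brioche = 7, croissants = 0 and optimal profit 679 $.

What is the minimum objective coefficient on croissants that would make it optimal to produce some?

37

At the optimum: yeast uses 70 of 70 (binding); labor uses 49 of 49 (binding).
Dual feasibility on the basic columns requires 2·y_yeast + 1·y_labor = 19, 6·y_yeast + 5·y_labor = 59.
Solving: y_yeast = 9, y_labor = 1.
croissants enters the basis when its profit ≥ yᵀa₃ = 9·4 + 1·1 = 37.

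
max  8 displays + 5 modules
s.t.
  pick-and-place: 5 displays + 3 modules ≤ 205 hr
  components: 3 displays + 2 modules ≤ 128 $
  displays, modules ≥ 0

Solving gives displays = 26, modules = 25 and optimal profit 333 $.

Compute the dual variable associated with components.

1

Both pick-and-place and components are binding at x*.
From A_Bᵀ y = c: 5·y_pick-and-place + 3·y_components = 8; 3·y_pick-and-place + 2·y_components = 5.
Solving: y_pick-and-place = 1, y_components = 1.
Shadow price of components = 1.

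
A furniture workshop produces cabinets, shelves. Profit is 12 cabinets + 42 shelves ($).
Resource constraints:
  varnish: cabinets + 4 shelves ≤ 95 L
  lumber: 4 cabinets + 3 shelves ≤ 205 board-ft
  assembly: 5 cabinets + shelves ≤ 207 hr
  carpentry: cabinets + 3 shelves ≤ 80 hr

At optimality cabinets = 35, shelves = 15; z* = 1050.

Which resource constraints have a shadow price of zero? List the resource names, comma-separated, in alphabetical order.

varnish: 95/95 (binding)
lumber: 185/205 (slack 20)
assembly: 190/207 (slack 17)
carpentry: 80/80 (binding)
By complementary slackness, a constraint with positive slack has shadow price 0 → assembly, lumber.

assembly, lumber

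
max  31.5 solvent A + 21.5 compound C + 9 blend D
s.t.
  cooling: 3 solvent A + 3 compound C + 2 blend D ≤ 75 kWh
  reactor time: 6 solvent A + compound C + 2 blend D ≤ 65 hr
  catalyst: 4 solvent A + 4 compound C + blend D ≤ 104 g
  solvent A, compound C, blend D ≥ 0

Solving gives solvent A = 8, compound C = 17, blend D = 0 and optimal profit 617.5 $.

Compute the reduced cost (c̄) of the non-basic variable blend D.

-8

Binding: cooling and reactor time. Non-binding: catalyst (4 unused).
By complementary slackness, y = 0 for the non-binding constraint.
From A_Bᵀ y = c: 3·y_cooling + 6·y_reactor time = 31.5; 3·y_cooling + 1·y_reactor time = 21.5.
→ y_cooling = 6.5 and y_reactor time = 2.
Reduced cost of blend D: c₃ − yᵀa₃ = 9 − (6.5·2 + 2·2) = 9 − 17 = -8.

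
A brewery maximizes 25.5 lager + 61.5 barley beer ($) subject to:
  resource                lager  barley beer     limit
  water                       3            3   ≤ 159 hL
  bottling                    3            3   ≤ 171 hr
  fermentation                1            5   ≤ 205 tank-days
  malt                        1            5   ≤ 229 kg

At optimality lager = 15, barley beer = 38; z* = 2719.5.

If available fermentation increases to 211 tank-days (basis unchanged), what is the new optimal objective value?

2773.5

Binding: water and fermentation. Non-binding: bottling (12 unused), malt (24 unused).
Slack constraints have shadow price 0 (complementary slackness).
From A_Bᵀ y = c: 3·y_water + 1·y_fermentation = 25.5; 3·y_water + 5·y_fermentation = 61.5.
→ y_water = 5.5 and y_fermentation = 9.
Δz = y_fermentation·Δb = 9 × (6) = 54, so new z* = 2719.5 + 54 = 2773.5.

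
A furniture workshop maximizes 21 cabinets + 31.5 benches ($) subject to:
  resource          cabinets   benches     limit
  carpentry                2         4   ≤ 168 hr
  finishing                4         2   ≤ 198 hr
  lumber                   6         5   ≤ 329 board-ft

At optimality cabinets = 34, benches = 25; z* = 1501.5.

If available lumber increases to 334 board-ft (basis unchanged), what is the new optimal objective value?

1509

Binding: carpentry and lumber. Non-binding: finishing (12 unused).
Slack constraints have shadow price 0 (complementary slackness).
The binding rows give the dual system: 2·y_carpentry + 6·y_lumber = 21 and 4·y_carpentry + 5·y_lumber = 31.5.
This yields shadow prices y_carpentry = 6, y_lumber = 1.5.
Δz = y_lumber·Δb = 1.5 × (5) = 7.5, so new z* = 1501.5 + 7.5 = 1509.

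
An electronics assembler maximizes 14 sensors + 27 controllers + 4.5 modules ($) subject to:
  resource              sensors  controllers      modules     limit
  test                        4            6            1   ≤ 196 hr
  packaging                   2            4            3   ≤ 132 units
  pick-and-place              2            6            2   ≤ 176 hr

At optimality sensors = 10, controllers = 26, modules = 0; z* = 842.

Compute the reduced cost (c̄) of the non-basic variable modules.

Check each constraint at x*: test 196/196 (tight); packaging 124/132 (slack 8); pick-and-place 176/176 (tight).
Slack constraints have shadow price 0 (complementary slackness).
The binding rows give the dual system: 4·y_test + 2·y_pick-and-place = 14 and 6·y_test + 6·y_pick-and-place = 27.
This yields shadow prices y_test = 2.5, y_pick-and-place = 2.
Reduced cost of modules: c₃ − yᵀa₃ = 4.5 − (2.5·1 + 2·2) = 4.5 − 6.5 = -2.

-2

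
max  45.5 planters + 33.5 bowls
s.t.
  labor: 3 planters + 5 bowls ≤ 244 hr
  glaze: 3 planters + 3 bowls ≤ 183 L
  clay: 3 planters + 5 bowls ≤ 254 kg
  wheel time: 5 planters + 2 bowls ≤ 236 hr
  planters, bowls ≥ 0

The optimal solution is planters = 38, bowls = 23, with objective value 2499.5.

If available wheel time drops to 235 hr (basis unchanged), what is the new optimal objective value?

2495.5

At the optimum: labor uses 229 of 244 (slack = 15); glaze uses 183 of 183 (binding); clay uses 229 of 254 (slack = 25); wheel time uses 236 of 236 (binding).
By complementary slackness, y = 0 for the non-binding constraints.
The binding rows give the dual system: 3·y_glaze + 5·y_wheel time = 45.5 and 3·y_glaze + 2·y_wheel time = 33.5.
This yields shadow prices y_glaze = 8.5, y_wheel time = 4.
Δz = y_wheel time·Δb = 4 × (-1) = -4, so new z* = 2499.5 − 4 = 2495.5.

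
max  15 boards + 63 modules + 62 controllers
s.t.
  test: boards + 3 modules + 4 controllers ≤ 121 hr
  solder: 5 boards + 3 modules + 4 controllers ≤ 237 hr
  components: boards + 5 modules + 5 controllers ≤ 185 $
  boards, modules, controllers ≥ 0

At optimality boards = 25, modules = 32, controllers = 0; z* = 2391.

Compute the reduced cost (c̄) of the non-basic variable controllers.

-7

At the optimum: test uses 121 of 121 (binding); solder uses 221 of 237 (slack = 16); components uses 185 of 185 (binding).
Slack constraints have shadow price 0 (complementary slackness).
The binding rows give the dual system: 1·y_test + 1·y_components = 15 and 3·y_test + 5·y_components = 63.
Solving: y_test = 6, y_components = 9.
Reduced cost of controllers: c₃ − yᵀa₃ = 62 − (6·4 + 9·5) = 62 − 69 = -7.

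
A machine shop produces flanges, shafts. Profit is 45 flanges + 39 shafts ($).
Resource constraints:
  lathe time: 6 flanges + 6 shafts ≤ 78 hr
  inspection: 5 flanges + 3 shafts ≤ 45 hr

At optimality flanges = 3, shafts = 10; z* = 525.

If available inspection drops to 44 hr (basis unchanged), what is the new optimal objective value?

522

Both lathe time and inspection are binding at x*.
The binding rows give the dual system: 6·y_lathe time + 5·y_inspection = 45 and 6·y_lathe time + 3·y_inspection = 39.
→ y_lathe time = 5 and y_inspection = 3.
Δz = y_inspection·Δb = 3 × (-1) = -3, so new z* = 525 − 3 = 522.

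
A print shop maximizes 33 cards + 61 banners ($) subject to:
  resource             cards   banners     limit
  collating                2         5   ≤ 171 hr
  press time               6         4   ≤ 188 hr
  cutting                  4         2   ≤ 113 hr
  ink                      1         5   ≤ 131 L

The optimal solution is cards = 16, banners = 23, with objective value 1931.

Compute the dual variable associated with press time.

4

At the optimum: collating uses 147 of 171 (slack = 24); press time uses 188 of 188 (binding); cutting uses 110 of 113 (slack = 3); ink uses 131 of 131 (binding).
By complementary slackness, y = 0 for the non-binding constraints.
The binding rows give the dual system: 6·y_press time + 1·y_ink = 33 and 4·y_press time + 5·y_ink = 61.
This yields shadow prices y_press time = 4, y_ink = 9.
Shadow price of press time = 4.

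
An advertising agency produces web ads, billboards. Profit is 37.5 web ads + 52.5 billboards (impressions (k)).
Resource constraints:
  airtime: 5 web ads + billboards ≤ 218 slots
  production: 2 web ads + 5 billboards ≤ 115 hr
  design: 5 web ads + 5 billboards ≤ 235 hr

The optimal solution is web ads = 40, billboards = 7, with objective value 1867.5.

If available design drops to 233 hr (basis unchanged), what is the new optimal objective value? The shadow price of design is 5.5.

1856.5

Δb = -2, so new z* = 1867.5 + (5.5)·(-2) = 1867.5 − 11 = 1856.5.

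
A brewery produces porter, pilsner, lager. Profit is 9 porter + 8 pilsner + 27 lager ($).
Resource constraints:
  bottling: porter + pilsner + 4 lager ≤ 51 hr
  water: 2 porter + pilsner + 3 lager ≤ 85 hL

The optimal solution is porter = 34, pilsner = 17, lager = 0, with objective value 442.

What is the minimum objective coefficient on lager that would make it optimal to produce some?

31

Both bottling and water are binding at x*.
From A_Bᵀ y = c: 1·y_bottling + 2·y_water = 9; 1·y_bottling + 1·y_water = 8.
→ y_bottling = 7 and y_water = 1.
lager enters the basis when its profit ≥ yᵀa₃ = 7·4 + 1·3 = 31.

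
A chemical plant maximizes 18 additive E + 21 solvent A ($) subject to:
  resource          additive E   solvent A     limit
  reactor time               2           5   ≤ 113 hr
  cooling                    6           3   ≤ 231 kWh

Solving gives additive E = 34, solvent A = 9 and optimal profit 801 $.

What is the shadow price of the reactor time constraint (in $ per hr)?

At the optimum: reactor time uses 113 of 113 (binding); cooling uses 231 of 231 (binding).
Dual feasibility on the basic columns requires 2·y_reactor time + 6·y_cooling = 18, 5·y_reactor time + 3·y_cooling = 21.
This yields shadow prices y_reactor time = 3, y_cooling = 2.
Shadow price of reactor time = 3.

3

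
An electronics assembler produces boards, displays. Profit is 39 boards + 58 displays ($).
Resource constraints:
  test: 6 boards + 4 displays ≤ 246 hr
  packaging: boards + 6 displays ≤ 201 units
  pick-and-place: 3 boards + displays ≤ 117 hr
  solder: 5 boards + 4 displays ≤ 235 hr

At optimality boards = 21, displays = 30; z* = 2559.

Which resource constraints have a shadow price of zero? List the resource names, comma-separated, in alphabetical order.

test: 246/246 (binding)
packaging: 201/201 (binding)
pick-and-place: 93/117 (slack 24)
solder: 225/235 (slack 10)
By complementary slackness, a constraint with positive slack has shadow price 0 → pick-and-place, solder.

pick-and-place, solder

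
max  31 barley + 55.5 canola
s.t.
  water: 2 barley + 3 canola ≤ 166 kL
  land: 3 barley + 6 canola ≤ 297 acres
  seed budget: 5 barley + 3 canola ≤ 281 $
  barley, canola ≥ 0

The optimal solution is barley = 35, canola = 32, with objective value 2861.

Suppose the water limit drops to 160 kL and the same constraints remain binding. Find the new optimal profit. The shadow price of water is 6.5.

2822

Δb = -6, so new z* = 2861 + (6.5)·(-6) = 2861 − 39 = 2822.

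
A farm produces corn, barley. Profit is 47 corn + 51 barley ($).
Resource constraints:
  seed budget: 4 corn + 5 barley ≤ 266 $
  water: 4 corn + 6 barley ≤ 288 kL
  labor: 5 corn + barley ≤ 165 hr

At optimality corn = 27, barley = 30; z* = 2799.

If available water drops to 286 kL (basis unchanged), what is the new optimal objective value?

2783

Binding: water and labor. Non-binding: seed budget (8 unused).
Since seed budget is not tight, its dual is 0.
From A_Bᵀ y = c: 4·y_water + 5·y_labor = 47; 6·y_water + 1·y_labor = 51.
→ y_water = 8 and y_labor = 3.
Δz = y_water·Δb = 8 × (-2) = -16, so new z* = 2799 − 16 = 2783.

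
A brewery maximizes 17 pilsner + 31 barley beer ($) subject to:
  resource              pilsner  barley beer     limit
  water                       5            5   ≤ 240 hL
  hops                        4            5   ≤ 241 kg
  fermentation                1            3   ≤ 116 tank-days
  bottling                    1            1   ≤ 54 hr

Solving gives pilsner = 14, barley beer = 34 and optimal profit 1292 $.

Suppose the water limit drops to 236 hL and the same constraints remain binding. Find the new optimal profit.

At the optimum: water uses 240 of 240 (binding); hops uses 226 of 241 (slack = 15); fermentation uses 116 of 116 (binding); bottling uses 48 of 54 (slack = 6).
By complementary slackness, y = 0 for the non-binding constraints.
From A_Bᵀ y = c: 5·y_water + 1·y_fermentation = 17; 5·y_water + 3·y_fermentation = 31.
→ y_water = 2 and y_fermentation = 7.
Δz = y_water·Δb = 2 × (-4) = -8, so new z* = 1292 − 8 = 1284.

1284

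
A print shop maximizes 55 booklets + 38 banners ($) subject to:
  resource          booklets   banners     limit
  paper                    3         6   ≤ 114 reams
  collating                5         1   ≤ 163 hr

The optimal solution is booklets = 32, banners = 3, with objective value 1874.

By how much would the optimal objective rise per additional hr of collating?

Both paper and collating are binding at x*.
The binding rows give the dual system: 3·y_paper + 5·y_collating = 55 and 6·y_paper + 1·y_collating = 38.
This yields shadow prices y_paper = 5, y_collating = 8.
Shadow price of collating = 8.

8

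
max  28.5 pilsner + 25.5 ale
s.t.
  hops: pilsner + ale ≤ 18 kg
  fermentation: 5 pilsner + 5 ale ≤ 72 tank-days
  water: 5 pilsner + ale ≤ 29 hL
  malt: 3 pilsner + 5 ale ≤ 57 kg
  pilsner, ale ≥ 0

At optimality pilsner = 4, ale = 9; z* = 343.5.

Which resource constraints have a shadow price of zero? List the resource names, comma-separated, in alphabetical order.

hops: 13/18 (slack 5)
fermentation: 65/72 (slack 7)
water: 29/29 (binding)
malt: 57/57 (binding)
By complementary slackness, a constraint with positive slack has shadow price 0 → fermentation, hops.

fermentation, hops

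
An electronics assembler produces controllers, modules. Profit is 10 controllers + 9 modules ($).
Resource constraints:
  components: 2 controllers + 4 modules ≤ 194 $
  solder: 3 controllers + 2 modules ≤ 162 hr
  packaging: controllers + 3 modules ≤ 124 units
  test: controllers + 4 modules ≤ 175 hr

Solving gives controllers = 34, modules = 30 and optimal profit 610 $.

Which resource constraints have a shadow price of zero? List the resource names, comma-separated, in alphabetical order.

components, test

components: 188/194 (slack 6)
solder: 162/162 (binding)
packaging: 124/124 (binding)
test: 154/175 (slack 21)
By complementary slackness, a constraint with positive slack has shadow price 0 → components, test.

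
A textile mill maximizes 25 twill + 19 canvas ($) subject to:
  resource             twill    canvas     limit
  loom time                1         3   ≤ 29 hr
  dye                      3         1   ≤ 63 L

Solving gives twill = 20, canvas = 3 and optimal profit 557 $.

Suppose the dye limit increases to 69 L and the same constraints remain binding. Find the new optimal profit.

At the optimum: loom time uses 29 of 29 (binding); dye uses 63 of 63 (binding).
Dual feasibility on the basic columns requires 1·y_loom time + 3·y_dye = 25, 3·y_loom time + 1·y_dye = 19.
→ y_loom time = 4 and y_dye = 7.
Δz = y_dye·Δb = 7 × (6) = 42, so new z* = 557 + 42 = 599.

599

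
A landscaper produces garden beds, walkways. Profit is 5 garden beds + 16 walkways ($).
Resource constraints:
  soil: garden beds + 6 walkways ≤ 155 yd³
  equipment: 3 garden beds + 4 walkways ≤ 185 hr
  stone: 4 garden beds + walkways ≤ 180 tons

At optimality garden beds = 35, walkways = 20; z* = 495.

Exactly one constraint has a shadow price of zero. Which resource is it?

soil: 155/155 (binding)
equipment: 185/185 (binding)
stone: 160/180 (slack 20)
By complementary slackness, a constraint with positive slack has shadow price 0 → stone.

stone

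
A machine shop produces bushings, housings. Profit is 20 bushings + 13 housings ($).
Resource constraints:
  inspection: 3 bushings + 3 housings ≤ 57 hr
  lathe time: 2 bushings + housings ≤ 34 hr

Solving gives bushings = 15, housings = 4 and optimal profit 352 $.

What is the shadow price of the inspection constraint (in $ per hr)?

At the optimum: inspection uses 57 of 57 (binding); lathe time uses 34 of 34 (binding).
Dual feasibility on the basic columns requires 3·y_inspection + 2·y_lathe time = 20, 3·y_inspection + 1·y_lathe time = 13.
Solving: y_inspection = 2, y_lathe time = 7.
Shadow price of inspection = 2.

2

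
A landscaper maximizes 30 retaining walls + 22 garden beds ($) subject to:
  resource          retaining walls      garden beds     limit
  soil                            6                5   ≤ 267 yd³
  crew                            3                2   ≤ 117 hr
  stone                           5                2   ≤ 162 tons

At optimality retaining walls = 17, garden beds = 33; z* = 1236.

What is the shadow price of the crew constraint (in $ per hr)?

6

Binding: soil and crew. Non-binding: stone (11 unused).
Slack constraints have shadow price 0 (complementary slackness).
Dual feasibility on the basic columns requires 6·y_soil + 3·y_crew = 30, 5·y_soil + 2·y_crew = 22.
This yields shadow prices y_soil = 2, y_crew = 6.
Shadow price of crew = 6.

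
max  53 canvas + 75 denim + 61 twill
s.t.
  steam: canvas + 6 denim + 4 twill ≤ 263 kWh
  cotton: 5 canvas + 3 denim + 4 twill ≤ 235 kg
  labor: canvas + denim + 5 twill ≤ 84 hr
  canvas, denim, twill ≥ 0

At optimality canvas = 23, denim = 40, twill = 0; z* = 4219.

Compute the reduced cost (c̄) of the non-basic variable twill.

-7

At the optimum: steam uses 263 of 263 (binding); cotton uses 235 of 235 (binding); labor uses 63 of 84 (slack = 21).
Slack constraints have shadow price 0 (complementary slackness).
The binding rows give the dual system: 1·y_steam + 5·y_cotton = 53 and 6·y_steam + 3·y_cotton = 75.
This yields shadow prices y_steam = 8, y_cotton = 9.
Reduced cost of twill: c₃ − yᵀa₃ = 61 − (8·4 + 9·4) = 61 − 68 = -7.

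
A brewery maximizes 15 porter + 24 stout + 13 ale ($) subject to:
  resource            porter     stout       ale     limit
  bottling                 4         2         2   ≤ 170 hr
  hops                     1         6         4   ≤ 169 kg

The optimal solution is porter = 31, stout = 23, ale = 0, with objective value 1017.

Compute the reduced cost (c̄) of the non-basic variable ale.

-5

Both bottling and hops are binding at x*.
The binding rows give the dual system: 4·y_bottling + 1·y_hops = 15 and 2·y_bottling + 6·y_hops = 24.
Solving: y_bottling = 3, y_hops = 3.
Reduced cost of ale: c₃ − yᵀa₃ = 13 − (3·2 + 3·4) = 13 − 18 = -5.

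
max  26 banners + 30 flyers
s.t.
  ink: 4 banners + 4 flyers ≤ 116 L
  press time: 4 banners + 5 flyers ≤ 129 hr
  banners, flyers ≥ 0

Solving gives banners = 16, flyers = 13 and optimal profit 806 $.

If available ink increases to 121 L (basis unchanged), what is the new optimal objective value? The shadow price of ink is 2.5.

818.5

Δb = 5, so new z* = 806 + (2.5)·(5) = 806 + 12.5 = 818.5.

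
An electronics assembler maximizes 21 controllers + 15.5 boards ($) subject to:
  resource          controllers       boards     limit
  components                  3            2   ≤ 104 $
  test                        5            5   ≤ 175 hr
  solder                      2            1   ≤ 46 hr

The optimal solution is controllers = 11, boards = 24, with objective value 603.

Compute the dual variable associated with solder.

At the optimum: components uses 81 of 104 (slack = 23); test uses 175 of 175 (binding); solder uses 46 of 46 (binding).
Since components is not tight, its dual is 0.
From A_Bᵀ y = c: 5·y_test + 2·y_solder = 21; 5·y_test + 1·y_solder = 15.5.
→ y_test = 2 and y_solder = 5.5.
Shadow price of solder = 5.5.

5.5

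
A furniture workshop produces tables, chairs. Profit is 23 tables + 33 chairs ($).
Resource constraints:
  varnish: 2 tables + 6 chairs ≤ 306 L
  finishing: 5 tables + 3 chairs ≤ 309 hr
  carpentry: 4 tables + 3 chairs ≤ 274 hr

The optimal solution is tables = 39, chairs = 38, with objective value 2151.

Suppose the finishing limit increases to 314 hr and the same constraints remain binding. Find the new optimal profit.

At the optimum: varnish uses 306 of 306 (binding); finishing uses 309 of 309 (binding); carpentry uses 270 of 274 (slack = 4).
By complementary slackness, y = 0 for the non-binding constraint.
Dual feasibility on the basic columns requires 2·y_varnish + 5·y_finishing = 23, 6·y_varnish + 3·y_finishing = 33.
→ y_varnish = 4 and y_finishing = 3.
Δz = y_finishing·Δb = 3 × (5) = 15, so new z* = 2151 + 15 = 2166.

2166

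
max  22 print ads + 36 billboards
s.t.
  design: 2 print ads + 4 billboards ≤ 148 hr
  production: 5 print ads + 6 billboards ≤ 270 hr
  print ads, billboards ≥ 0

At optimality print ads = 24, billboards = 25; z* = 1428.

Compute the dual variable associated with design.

Check each constraint at x*: design 148/148 (tight); production 270/270 (tight).
Dual feasibility on the basic columns requires 2·y_design + 5·y_production = 22, 4·y_design + 6·y_production = 36.
This yields shadow prices y_design = 6, y_production = 2.
Shadow price of design = 6.

6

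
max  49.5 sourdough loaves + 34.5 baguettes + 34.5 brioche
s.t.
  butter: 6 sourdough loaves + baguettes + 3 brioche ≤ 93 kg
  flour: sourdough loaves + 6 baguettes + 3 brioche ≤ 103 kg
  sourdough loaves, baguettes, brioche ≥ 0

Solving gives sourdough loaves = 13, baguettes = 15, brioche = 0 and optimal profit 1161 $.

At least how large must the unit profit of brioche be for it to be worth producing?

Check each constraint at x*: butter 93/93 (tight); flour 103/103 (tight).
From A_Bᵀ y = c: 6·y_butter + 1·y_flour = 49.5; 1·y_butter + 6·y_flour = 34.5.
→ y_butter = 7.5 and y_flour = 4.5.
brioche enters the basis when its profit ≥ yᵀa₃ = 7.5·3 + 4.5·3 = 36.

36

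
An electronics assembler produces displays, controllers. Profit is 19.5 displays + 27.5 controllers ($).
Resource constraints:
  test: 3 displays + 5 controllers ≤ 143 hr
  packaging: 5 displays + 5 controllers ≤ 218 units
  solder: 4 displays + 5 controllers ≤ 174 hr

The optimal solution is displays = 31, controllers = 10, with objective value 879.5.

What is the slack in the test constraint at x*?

0

test used = 3·31 + 5·10 = 143; slack = 143 − 143 = 0.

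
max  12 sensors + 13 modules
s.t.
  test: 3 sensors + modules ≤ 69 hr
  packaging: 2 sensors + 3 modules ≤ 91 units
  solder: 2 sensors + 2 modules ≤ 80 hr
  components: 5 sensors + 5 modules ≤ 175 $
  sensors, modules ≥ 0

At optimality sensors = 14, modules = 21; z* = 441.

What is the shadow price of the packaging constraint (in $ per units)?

1

Binding: packaging and components. Non-binding: test (6 unused), solder (10 unused).
Since test, solder are not tight, their duals are 0.
From A_Bᵀ y = c: 2·y_packaging + 5·y_components = 12; 3·y_packaging + 5·y_components = 13.
→ y_packaging = 1 and y_components = 2.
Shadow price of packaging = 1.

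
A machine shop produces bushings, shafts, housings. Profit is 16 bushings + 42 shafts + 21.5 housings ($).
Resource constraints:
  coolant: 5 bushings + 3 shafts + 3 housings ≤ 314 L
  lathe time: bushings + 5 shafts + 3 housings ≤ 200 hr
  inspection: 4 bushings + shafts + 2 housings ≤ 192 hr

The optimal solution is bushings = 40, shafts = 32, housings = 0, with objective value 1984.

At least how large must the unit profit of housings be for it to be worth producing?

28

At the optimum: coolant uses 296 of 314 (slack = 18); lathe time uses 200 of 200 (binding); inspection uses 192 of 192 (binding).
By complementary slackness, y = 0 for the non-binding constraint.
From A_Bᵀ y = c: 1·y_lathe time + 4·y_inspection = 16; 5·y_lathe time + 1·y_inspection = 42.
This yields shadow prices y_lathe time = 8, y_inspection = 2.
housings enters the basis when its profit ≥ yᵀa₃ = 8·3 + 2·2 = 28.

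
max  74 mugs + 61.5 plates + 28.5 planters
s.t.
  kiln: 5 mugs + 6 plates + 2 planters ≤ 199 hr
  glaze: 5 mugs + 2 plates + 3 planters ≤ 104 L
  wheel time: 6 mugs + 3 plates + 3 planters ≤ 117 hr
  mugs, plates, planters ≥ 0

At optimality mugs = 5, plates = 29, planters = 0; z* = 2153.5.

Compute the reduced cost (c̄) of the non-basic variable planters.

-5

Check each constraint at x*: kiln 199/199 (tight); glaze 83/104 (slack 21); wheel time 117/117 (tight).
By complementary slackness, y = 0 for the non-binding constraint.
Dual feasibility on the basic columns requires 5·y_kiln + 6·y_wheel time = 74, 6·y_kiln + 3·y_wheel time = 61.5.
This yields shadow prices y_kiln = 7, y_wheel time = 6.5.
Reduced cost of planters: c₃ − yᵀa₃ = 28.5 − (7·2 + 6.5·3) = 28.5 − 33.5 = -5.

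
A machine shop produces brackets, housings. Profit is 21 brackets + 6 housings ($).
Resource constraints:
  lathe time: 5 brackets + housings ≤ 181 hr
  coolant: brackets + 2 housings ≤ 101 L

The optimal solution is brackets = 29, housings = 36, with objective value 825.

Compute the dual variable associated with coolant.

1

Both lathe time and coolant are binding at x*.
Dual feasibility on the basic columns requires 5·y_lathe time + 1·y_coolant = 21, 1·y_lathe time + 2·y_coolant = 6.
This yields shadow prices y_lathe time = 4, y_coolant = 1.
Shadow price of coolant = 1.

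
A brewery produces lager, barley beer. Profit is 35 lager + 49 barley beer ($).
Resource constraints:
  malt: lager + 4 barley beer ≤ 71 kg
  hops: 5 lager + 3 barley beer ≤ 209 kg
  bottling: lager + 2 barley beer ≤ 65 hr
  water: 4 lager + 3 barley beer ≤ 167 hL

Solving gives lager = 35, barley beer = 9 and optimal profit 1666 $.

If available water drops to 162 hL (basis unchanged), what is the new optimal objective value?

Binding: malt and water. Non-binding: hops (7 unused), bottling (12 unused).
By complementary slackness, y = 0 for the non-binding constraints.
From A_Bᵀ y = c: 1·y_malt + 4·y_water = 35; 4·y_malt + 3·y_water = 49.
→ y_malt = 7 and y_water = 7.
Δz = y_water·Δb = 7 × (-5) = -35, so new z* = 1666 − 35 = 1631.

1631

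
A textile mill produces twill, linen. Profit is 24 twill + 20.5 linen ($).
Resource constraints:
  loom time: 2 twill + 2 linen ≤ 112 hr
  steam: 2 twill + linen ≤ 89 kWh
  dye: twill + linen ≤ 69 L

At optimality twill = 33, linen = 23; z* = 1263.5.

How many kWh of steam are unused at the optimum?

steam used = 2·33 + 1·23 = 89; slack = 89 − 89 = 0.

0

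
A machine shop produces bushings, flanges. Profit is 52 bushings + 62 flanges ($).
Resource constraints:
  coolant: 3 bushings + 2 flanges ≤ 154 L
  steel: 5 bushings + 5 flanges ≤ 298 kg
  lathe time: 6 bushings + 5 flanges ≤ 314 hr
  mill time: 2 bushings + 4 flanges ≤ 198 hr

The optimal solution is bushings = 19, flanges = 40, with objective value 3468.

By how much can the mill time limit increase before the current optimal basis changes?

Binding constraints: lathe time, mill time. The basis is B = [[6,5],[2,4]] with det 14.
Per unit increase in mill time, x* moves by d = (-0.3571, 0.4286).
The basis stays optimal until steel becomes binding; allowable increase = 8.4 hr.

8.4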